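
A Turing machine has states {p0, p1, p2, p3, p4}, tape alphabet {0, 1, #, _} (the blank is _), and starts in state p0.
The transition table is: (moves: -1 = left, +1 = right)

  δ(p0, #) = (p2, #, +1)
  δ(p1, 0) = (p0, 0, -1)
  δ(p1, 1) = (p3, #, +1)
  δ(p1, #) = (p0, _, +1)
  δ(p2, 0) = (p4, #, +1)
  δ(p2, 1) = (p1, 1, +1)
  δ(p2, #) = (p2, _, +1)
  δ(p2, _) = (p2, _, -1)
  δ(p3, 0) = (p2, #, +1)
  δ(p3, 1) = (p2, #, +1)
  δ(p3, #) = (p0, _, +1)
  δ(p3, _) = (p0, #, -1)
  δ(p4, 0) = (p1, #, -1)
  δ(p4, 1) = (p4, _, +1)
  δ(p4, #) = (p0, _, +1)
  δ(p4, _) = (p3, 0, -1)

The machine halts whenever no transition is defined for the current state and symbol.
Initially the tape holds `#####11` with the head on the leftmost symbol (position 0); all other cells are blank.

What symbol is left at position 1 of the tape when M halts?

_

state=p0 head=0 tape=[#]####11__   (p0,#)→(p2,#,+1)
state=p2 head=1 tape=#[#]###11__   (p2,#)→(p2,_,+1)
state=p2 head=2 tape=#_[#]##11__   (p2,#)→(p2,_,+1)
state=p2 head=3 tape=#__[#]#11__   (p2,#)→(p2,_,+1)
state=p2 head=4 tape=#___[#]11__   (p2,#)→(p2,_,+1)
state=p2 head=5 tape=#____[1]1__   (p2,1)→(p1,1,+1)
state=p1 head=6 tape=#____1[1]__   (p1,1)→(p3,#,+1)
state=p3 head=7 tape=#____1#[_]_   (p3,_)→(p0,#,-1)
state=p0 head=6 tape=#____1[#]#_   (p0,#)→(p2,#,+1)
state=p2 head=7 tape=#____1#[#]_   (p2,#)→(p2,_,+1)
state=p2 head=8 tape=#____1#_[_]   (p2,_)→(p2,_,-1)
state=p2 head=7 tape=#____1#[_]_   (p2,_)→(p2,_,-1)
state=p2 head=6 tape=#____1[#]__   (p2,#)→(p2,_,+1)
state=p2 head=7 tape=#____1_[_]_   (p2,_)→(p2,_,-1)
state=p2 head=6 tape=#____1[_]__   (p2,_)→(p2,_,-1)
state=p2 head=5 tape=#____[1]___   (p2,1)→(p1,1,+1)
state=p1 head=6 tape=#____1[_]__
Cell 1 holds _ when M halts.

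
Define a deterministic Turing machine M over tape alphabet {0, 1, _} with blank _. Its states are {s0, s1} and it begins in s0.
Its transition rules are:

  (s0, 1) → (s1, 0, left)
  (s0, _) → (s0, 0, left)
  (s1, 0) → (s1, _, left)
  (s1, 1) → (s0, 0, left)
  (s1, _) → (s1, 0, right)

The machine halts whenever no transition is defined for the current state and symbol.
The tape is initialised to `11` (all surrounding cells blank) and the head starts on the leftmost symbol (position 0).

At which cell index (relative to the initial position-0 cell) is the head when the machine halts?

0

s0 | __[1]1   read 1 → write 0, move left, go to s1
s1 | _[_]01   read _ → write 0, move right, go to s1
s1 | _0[0]1   read 0 → write _, move left, go to s1
s1 | _[0]_1   read 0 → write _, move left, go to s1
s1 | [_]__1   read _ → write 0, move right, go to s1
s1 | 0[_]_1   read _ → write 0, move right, go to s1
s1 | 00[_]1   read _ → write 0, move right, go to s1
s1 | 000[1]   read 1 → write 0, move left, go to s0
s0 | 00[0]0
At halt the head is at cell 0.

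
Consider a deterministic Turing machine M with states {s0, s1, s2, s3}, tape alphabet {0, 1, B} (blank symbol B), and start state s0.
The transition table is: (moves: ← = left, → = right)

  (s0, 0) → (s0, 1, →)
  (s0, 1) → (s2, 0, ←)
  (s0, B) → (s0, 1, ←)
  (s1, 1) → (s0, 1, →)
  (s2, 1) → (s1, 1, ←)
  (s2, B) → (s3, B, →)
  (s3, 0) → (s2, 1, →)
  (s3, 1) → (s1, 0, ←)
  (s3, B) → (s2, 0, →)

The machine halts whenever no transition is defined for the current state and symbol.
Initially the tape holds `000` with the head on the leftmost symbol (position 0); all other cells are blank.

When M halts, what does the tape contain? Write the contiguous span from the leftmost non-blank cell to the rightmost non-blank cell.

1001

s0 | B[0]00B   read 0 → write 1, move →, go to s0
s0 | B1[0]0B   read 0 → write 1, move →, go to s0
s0 | B11[0]B   read 0 → write 1, move →, go to s0
s0 | B111[B]   read B → write 1, move ←, go to s0
s0 | B11[1]1   read 1 → write 0, move ←, go to s2
s2 | B1[1]01   read 1 → write 1, move ←, go to s1
s1 | B[1]101   read 1 → write 1, move →, go to s0
s0 | B1[1]01   read 1 → write 0, move ←, go to s2
s2 | B[1]001   read 1 → write 1, move ←, go to s1
s1 | [B]1001
The non-blank tape span at halt is 1001.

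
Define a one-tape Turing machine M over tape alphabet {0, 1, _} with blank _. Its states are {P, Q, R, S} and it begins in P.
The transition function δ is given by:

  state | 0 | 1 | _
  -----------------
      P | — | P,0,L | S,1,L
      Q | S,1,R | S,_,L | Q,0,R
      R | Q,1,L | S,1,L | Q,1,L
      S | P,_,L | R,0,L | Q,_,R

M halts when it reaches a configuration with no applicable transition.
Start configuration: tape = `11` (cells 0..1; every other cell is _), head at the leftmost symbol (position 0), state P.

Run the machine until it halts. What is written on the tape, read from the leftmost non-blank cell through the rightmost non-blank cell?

state=P head=0 tape=___[1]1   (P,1)→(P,0,L)
state=P head=-1 tape=__[_]01   (P,_)→(S,1,L)
state=S head=-2 tape=_[_]101   (S,_)→(Q,_,R)
state=Q head=-1 tape=__[1]01   (Q,1)→(S,_,L)
state=S head=-2 tape=_[_]_01   (S,_)→(Q,_,R)
state=Q head=-1 tape=__[_]01   (Q,_)→(Q,0,R)
state=Q head=0 tape=__0[0]1   (Q,0)→(S,1,R)
state=S head=1 tape=__01[1]   (S,1)→(R,0,L)
state=R head=0 tape=__0[1]0   (R,1)→(S,1,L)
state=S head=-1 tape=__[0]10   (S,0)→(P,_,L)
state=P head=-2 tape=_[_]_10   (P,_)→(S,1,L)
state=S head=-3 tape=[_]1_10   (S,_)→(Q,_,R)
state=Q head=-2 tape=_[1]_10   (Q,1)→(S,_,L)
state=S head=-3 tape=[_]__10   (S,_)→(Q,_,R)
state=Q head=-2 tape=_[_]_10   (Q,_)→(Q,0,R)
state=Q head=-1 tape=_0[_]10   (Q,_)→(Q,0,R)
state=Q head=0 tape=_00[1]0   (Q,1)→(S,_,L)
state=S head=-1 tape=_0[0]_0   (S,0)→(P,_,L)
state=P head=-2 tape=_[0]__0
The non-blank tape span at halt is 0__0.

0__0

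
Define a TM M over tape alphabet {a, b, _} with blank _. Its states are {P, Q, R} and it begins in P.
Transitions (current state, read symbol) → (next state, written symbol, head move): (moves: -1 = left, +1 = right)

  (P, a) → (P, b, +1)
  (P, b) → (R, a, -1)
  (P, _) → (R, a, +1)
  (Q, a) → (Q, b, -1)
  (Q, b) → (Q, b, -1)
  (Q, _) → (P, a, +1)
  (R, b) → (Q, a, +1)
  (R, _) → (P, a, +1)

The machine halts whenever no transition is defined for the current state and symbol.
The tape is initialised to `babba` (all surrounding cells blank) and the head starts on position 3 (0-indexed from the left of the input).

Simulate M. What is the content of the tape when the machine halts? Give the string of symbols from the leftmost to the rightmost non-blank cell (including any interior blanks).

P | _bab[b]a   read b → write a, move -1, go to R
R | _ba[b]aa   read b → write a, move +1, go to Q
Q | _baa[a]a   read a → write b, move -1, go to Q
Q | _ba[a]ba   read a → write b, move -1, go to Q
Q | _b[a]bba   read a → write b, move -1, go to Q
Q | _[b]bbba   read b → write b, move -1, go to Q
Q | [_]bbbba   read _ → write a, move +1, go to P
P | a[b]bbba   read b → write a, move -1, go to R
R | [a]abbba
The non-blank tape span at halt is aabbba.

aabbba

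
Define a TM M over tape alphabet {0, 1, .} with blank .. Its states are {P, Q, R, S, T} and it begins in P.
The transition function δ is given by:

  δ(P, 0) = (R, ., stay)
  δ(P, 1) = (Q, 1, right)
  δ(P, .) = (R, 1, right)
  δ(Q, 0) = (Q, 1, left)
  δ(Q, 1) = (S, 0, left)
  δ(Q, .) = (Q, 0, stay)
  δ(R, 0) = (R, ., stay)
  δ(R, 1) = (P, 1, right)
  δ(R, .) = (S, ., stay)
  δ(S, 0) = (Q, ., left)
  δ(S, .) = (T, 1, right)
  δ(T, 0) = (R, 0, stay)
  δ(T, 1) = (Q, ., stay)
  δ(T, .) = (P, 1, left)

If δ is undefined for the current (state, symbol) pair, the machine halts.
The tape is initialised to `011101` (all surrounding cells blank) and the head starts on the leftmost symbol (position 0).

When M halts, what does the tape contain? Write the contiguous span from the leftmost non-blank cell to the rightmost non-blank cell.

P | .[0]11101   read 0 → write ., move stay, go to R
R | .[.]11101   read . → write ., move stay, go to S
S | .[.]11101   read . → write 1, move right, go to T
T | .1[1]1101   read 1 → write ., move stay, go to Q
Q | .1[.]1101   read . → write 0, move stay, go to Q
Q | .1[0]1101   read 0 → write 1, move left, go to Q
Q | .[1]11101   read 1 → write 0, move left, go to S
S | [.]011101   read . → write 1, move right, go to T
T | 1[0]11101   read 0 → write 0, move stay, go to R
R | 1[0]11101   read 0 → write ., move stay, go to R
R | 1[.]11101   read . → write ., move stay, go to S
S | 1[.]11101   read . → write 1, move right, go to T
T | 11[1]1101   read 1 → write ., move stay, go to Q
Q | 11[.]1101   read . → write 0, move stay, go to Q
Q | 11[0]1101   read 0 → write 1, move left, go to Q
Q | 1[1]11101   read 1 → write 0, move left, go to S
S | [1]011101
The non-blank tape span at halt is 1011101.

1011101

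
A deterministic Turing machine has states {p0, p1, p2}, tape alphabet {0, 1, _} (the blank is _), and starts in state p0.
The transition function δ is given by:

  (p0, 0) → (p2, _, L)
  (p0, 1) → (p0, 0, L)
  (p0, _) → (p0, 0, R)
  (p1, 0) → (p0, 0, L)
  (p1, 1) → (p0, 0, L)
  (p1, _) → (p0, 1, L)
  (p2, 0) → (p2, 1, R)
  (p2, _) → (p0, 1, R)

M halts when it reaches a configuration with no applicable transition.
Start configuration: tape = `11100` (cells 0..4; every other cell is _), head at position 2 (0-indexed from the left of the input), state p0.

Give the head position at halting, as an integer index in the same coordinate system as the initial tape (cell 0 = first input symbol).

p0 | _11[1]00   read 1 → write 0, move L, go to p0
p0 | _1[1]000   read 1 → write 0, move L, go to p0
p0 | _[1]0000   read 1 → write 0, move L, go to p0
p0 | [_]00000   read _ → write 0, move R, go to p0
p0 | 0[0]0000   read 0 → write _, move L, go to p2
p2 | [0]_0000   read 0 → write 1, move R, go to p2
p2 | 1[_]0000   read _ → write 1, move R, go to p0
p0 | 11[0]000   read 0 → write _, move L, go to p2
p2 | 1[1]_000
At halt the head is at cell 0.

0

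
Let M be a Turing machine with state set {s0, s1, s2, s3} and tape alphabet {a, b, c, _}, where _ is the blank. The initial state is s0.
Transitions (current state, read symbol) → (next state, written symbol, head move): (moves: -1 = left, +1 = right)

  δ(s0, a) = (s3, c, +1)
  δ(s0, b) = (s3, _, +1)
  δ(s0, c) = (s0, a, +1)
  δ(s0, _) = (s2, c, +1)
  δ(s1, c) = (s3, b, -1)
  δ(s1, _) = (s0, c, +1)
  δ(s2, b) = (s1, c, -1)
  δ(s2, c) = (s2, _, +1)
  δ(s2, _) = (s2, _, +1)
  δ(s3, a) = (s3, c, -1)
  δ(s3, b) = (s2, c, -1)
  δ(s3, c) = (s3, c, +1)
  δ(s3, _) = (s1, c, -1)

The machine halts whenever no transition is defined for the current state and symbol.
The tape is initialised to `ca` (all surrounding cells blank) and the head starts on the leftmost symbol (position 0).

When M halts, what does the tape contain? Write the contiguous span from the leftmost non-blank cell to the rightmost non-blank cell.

caacbc

s0 | __[c]a__   read c → write a, move +1, go to s0
s0 | __a[a]__   read a → write c, move +1, go to s3
s3 | __ac[_]_   read _ → write c, move -1, go to s1
s1 | __a[c]c_   read c → write b, move -1, go to s3
s3 | __[a]bc_   read a → write c, move -1, go to s3
s3 | _[_]cbc_   read _ → write c, move -1, go to s1
s1 | [_]ccbc_   read _ → write c, move +1, go to s0
s0 | c[c]cbc_   read c → write a, move +1, go to s0
s0 | ca[c]bc_   read c → write a, move +1, go to s0
s0 | caa[b]c_   read b → write _, move +1, go to s3
s3 | caa_[c]_   read c → write c, move +1, go to s3
s3 | caa_c[_]   read _ → write c, move -1, go to s1
s1 | caa_[c]c   read c → write b, move -1, go to s3
s3 | caa[_]bc   read _ → write c, move -1, go to s1
s1 | ca[a]cbc
The non-blank tape span at halt is caacbc.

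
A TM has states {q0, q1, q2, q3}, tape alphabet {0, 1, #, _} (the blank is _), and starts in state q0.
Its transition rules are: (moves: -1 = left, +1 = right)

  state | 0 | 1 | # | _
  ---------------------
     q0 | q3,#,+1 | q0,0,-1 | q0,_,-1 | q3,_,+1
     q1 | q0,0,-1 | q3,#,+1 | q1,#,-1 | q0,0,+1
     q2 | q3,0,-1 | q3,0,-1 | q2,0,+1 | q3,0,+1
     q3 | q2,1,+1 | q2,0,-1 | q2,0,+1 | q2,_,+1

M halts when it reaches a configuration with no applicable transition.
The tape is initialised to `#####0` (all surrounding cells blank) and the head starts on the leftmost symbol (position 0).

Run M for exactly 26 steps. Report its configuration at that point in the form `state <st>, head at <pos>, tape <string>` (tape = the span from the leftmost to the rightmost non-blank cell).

q0 | _[#]####0   read # → write _, move -1, go to q0
q0 | [_]_####0   read _ → write _, move +1, go to q3
q3 | _[_]####0   read _ → write _, move +1, go to q2
q2 | __[#]###0   read # → write 0, move +1, go to q2
q2 | __0[#]##0   read # → write 0, move +1, go to q2
q2 | __00[#]#0   read # → write 0, move +1, go to q2
q2 | __000[#]0   read # → write 0, move +1, go to q2
q2 | __0000[0]   read 0 → write 0, move -1, go to q3
q3 | __000[0]0   read 0 → write 1, move +1, go to q2
q2 | __0001[0]   read 0 → write 0, move -1, go to q3
q3 | __000[1]0   read 1 → write 0, move -1, go to q2
q2 | __00[0]00   read 0 → write 0, move -1, go to q3
q3 | __0[0]000   read 0 → write 1, move +1, go to q2
q2 | __01[0]00   read 0 → write 0, move -1, go to q3
q3 | __0[1]000   read 1 → write 0, move -1, go to q2
q2 | __[0]0000   read 0 → write 0, move -1, go to q3
q3 | _[_]00000   read _ → write _, move +1, go to q2
q2 | __[0]0000   read 0 → write 0, move -1, go to q3
q3 | _[_]00000   read _ → write _, move +1, go to q2
q2 | __[0]0000   read 0 → write 0, move -1, go to q3
q3 | _[_]00000   read _ → write _, move +1, go to q2
q2 | __[0]0000   read 0 → write 0, move -1, go to q3
q3 | _[_]00000   read _ → write _, move +1, go to q2
q2 | __[0]0000   read 0 → write 0, move -1, go to q3
q3 | _[_]00000   read _ → write _, move +1, go to q2
q2 | __[0]0000   read 0 → write 0, move -1, go to q3
q3 | _[_]00000
After 26 steps: state q3, head at 0, tape 00000.

state q3, head at 0, tape 00000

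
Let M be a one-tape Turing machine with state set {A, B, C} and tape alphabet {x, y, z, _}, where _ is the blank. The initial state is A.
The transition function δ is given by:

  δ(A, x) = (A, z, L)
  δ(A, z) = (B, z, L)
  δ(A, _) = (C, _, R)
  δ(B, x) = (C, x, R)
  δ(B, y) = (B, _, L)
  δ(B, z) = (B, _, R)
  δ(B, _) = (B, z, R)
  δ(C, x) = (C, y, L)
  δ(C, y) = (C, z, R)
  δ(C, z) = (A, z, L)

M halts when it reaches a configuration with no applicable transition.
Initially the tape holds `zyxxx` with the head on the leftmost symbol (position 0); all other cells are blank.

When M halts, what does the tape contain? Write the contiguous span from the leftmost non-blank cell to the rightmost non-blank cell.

A | _[z]yxxx_   read z → write z, move L, go to B
B | [_]zyxxx_   read _ → write z, move R, go to B
B | z[z]yxxx_   read z → write _, move R, go to B
B | z_[y]xxx_   read y → write _, move L, go to B
B | z[_]_xxx_   read _ → write z, move R, go to B
B | zz[_]xxx_   read _ → write z, move R, go to B
B | zzz[x]xx_   read x → write x, move R, go to C
C | zzzx[x]x_   read x → write y, move L, go to C
C | zzz[x]yx_   read x → write y, move L, go to C
C | zz[z]yyx_   read z → write z, move L, go to A
A | z[z]zyyx_   read z → write z, move L, go to B
B | [z]zzyyx_   read z → write _, move R, go to B
B | _[z]zyyx_   read z → write _, move R, go to B
B | __[z]yyx_   read z → write _, move R, go to B
B | ___[y]yx_   read y → write _, move L, go to B
B | __[_]_yx_   read _ → write z, move R, go to B
B | __z[_]yx_   read _ → write z, move R, go to B
B | __zz[y]x_   read y → write _, move L, go to B
B | __z[z]_x_   read z → write _, move R, go to B
B | __z_[_]x_   read _ → write z, move R, go to B
B | __z_z[x]_   read x → write x, move R, go to C
C | __z_zx[_]
The non-blank tape span at halt is z_zx.

z_zx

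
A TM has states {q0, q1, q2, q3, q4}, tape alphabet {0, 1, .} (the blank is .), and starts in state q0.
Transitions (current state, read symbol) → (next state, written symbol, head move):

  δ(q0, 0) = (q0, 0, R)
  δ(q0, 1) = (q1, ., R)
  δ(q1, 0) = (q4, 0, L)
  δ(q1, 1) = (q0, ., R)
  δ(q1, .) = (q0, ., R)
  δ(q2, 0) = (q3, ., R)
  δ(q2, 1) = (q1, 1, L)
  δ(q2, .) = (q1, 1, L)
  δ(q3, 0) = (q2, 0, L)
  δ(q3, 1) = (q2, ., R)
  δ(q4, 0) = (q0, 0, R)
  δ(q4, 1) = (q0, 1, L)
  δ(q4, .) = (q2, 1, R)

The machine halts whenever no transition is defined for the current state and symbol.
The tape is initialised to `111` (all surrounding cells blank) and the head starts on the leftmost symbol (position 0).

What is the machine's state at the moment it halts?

q0

q0 | [1]11..   read 1 → write ., move R, go to q1
q1 | .[1]1..   read 1 → write ., move R, go to q0
q0 | ..[1]..   read 1 → write ., move R, go to q1
q1 | ...[.].   read . → write ., move R, go to q0
q0 | ....[.]
No transition is defined for (q0, .); M halts in state q0.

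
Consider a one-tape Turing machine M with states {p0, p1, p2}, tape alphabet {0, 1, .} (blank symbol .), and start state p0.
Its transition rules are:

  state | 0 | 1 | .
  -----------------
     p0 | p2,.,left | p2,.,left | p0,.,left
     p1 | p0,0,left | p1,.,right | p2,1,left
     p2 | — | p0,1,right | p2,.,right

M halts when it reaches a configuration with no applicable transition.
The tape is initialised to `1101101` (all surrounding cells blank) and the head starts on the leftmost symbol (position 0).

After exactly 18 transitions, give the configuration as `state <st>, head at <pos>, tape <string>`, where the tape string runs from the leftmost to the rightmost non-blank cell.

state p2, head at 4, tape 01

state=p0 head=0 tape=.[1]101101   (p0,1)→(p2,.,left)
state=p2 head=-1 tape=[.].101101   (p2,.)→(p2,.,right)
state=p2 head=0 tape=.[.]101101   (p2,.)→(p2,.,right)
state=p2 head=1 tape=..[1]01101   (p2,1)→(p0,1,right)
state=p0 head=2 tape=..1[0]1101   (p0,0)→(p2,.,left)
state=p2 head=1 tape=..[1].1101   (p2,1)→(p0,1,right)
state=p0 head=2 tape=..1[.]1101   (p0,.)→(p0,.,left)
state=p0 head=1 tape=..[1].1101   (p0,1)→(p2,.,left)
state=p2 head=0 tape=.[.]..1101   (p2,.)→(p2,.,right)
state=p2 head=1 tape=..[.].1101   (p2,.)→(p2,.,right)
state=p2 head=2 tape=...[.]1101   (p2,.)→(p2,.,right)
state=p2 head=3 tape=....[1]101   (p2,1)→(p0,1,right)
state=p0 head=4 tape=....1[1]01   (p0,1)→(p2,.,left)
state=p2 head=3 tape=....[1].01   (p2,1)→(p0,1,right)
state=p0 head=4 tape=....1[.]01   (p0,.)→(p0,.,left)
state=p0 head=3 tape=....[1].01   (p0,1)→(p2,.,left)
state=p2 head=2 tape=...[.]..01   (p2,.)→(p2,.,right)
state=p2 head=3 tape=....[.].01   (p2,.)→(p2,.,right)
state=p2 head=4 tape=.....[.]01
After 18 steps: state p2, head at 4, tape 01.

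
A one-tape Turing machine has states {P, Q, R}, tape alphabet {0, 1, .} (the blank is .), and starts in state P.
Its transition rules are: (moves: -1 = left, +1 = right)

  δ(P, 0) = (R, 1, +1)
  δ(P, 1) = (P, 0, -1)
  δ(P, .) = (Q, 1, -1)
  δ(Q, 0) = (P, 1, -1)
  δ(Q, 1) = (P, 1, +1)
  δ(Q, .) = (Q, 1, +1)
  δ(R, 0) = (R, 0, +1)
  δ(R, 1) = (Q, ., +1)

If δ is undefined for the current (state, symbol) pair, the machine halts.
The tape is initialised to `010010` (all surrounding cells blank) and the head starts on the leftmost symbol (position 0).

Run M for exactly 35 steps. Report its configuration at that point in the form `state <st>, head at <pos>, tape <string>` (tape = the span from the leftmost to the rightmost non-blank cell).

state R, head at 3, tape 1111.11010

state=P head=0 tape=....[0]10010   (P,0)→(R,1,+1)
state=R head=1 tape=....1[1]0010   (R,1)→(Q,.,+1)
state=Q head=2 tape=....1.[0]010   (Q,0)→(P,1,-1)
state=P head=1 tape=....1[.]1010   (P,.)→(Q,1,-1)
state=Q head=0 tape=....[1]11010   (Q,1)→(P,1,+1)
state=P head=1 tape=....1[1]1010   (P,1)→(P,0,-1)
state=P head=0 tape=....[1]01010   (P,1)→(P,0,-1)
state=P head=-1 tape=...[.]001010   (P,.)→(Q,1,-1)
state=Q head=-2 tape=..[.]1001010   (Q,.)→(Q,1,+1)
state=Q head=-1 tape=..1[1]001010   (Q,1)→(P,1,+1)
state=P head=0 tape=..11[0]01010   (P,0)→(R,1,+1)
state=R head=1 tape=..111[0]1010   (R,0)→(R,0,+1)
state=R head=2 tape=..1110[1]010   (R,1)→(Q,.,+1)
state=Q head=3 tape=..1110.[0]10   (Q,0)→(P,1,-1)
state=P head=2 tape=..1110[.]110   (P,.)→(Q,1,-1)
state=Q head=1 tape=..111[0]1110   (Q,0)→(P,1,-1)
state=P head=0 tape=..11[1]11110   (P,1)→(P,0,-1)
state=P head=-1 tape=..1[1]011110   (P,1)→(P,0,-1)
state=P head=-2 tape=..[1]0011110   (P,1)→(P,0,-1)
state=P head=-3 tape=.[.]00011110   (P,.)→(Q,1,-1)
state=Q head=-4 tape=[.]100011110   (Q,.)→(Q,1,+1)
state=Q head=-3 tape=1[1]00011110   (Q,1)→(P,1,+1)
state=P head=-2 tape=11[0]0011110   (P,0)→(R,1,+1)
state=R head=-1 tape=111[0]011110   (R,0)→(R,0,+1)
state=R head=0 tape=1110[0]11110   (R,0)→(R,0,+1)
state=R head=1 tape=11100[1]1110   (R,1)→(Q,.,+1)
state=Q head=2 tape=11100.[1]110   (Q,1)→(P,1,+1)
state=P head=3 tape=11100.1[1]10   (P,1)→(P,0,-1)
state=P head=2 tape=11100.[1]010   (P,1)→(P,0,-1)
state=P head=1 tape=11100[.]0010   (P,.)→(Q,1,-1)
state=Q head=0 tape=1110[0]10010   (Q,0)→(P,1,-1)
state=P head=-1 tape=111[0]110010   (P,0)→(R,1,+1)
state=R head=0 tape=1111[1]10010   (R,1)→(Q,.,+1)
state=Q head=1 tape=1111.[1]0010   (Q,1)→(P,1,+1)
state=P head=2 tape=1111.1[0]010   (P,0)→(R,1,+1)
state=R head=3 tape=1111.11[0]10
After 35 steps: state R, head at 3, tape 1111.11010.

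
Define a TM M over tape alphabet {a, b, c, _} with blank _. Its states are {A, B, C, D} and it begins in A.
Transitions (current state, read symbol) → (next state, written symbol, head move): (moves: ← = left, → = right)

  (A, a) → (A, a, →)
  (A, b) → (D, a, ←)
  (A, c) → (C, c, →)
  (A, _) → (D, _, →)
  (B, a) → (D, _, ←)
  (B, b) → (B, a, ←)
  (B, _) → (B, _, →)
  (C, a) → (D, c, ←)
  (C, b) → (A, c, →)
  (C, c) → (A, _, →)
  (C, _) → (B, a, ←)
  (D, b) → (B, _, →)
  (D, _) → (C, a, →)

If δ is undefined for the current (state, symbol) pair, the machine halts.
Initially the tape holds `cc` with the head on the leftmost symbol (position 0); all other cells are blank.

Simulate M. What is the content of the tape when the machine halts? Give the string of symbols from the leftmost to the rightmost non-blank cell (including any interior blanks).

state=A head=0 tape=[c]c___   (A,c)→(C,c,→)
state=C head=1 tape=c[c]___   (C,c)→(A,_,→)
state=A head=2 tape=c_[_]__   (A,_)→(D,_,→)
state=D head=3 tape=c__[_]_   (D,_)→(C,a,→)
state=C head=4 tape=c__a[_]   (C,_)→(B,a,←)
state=B head=3 tape=c__[a]a   (B,a)→(D,_,←)
state=D head=2 tape=c_[_]_a   (D,_)→(C,a,→)
state=C head=3 tape=c_a[_]a   (C,_)→(B,a,←)
state=B head=2 tape=c_[a]aa   (B,a)→(D,_,←)
state=D head=1 tape=c[_]_aa   (D,_)→(C,a,→)
state=C head=2 tape=ca[_]aa   (C,_)→(B,a,←)
state=B head=1 tape=c[a]aaa   (B,a)→(D,_,←)
state=D head=0 tape=[c]_aaa
The non-blank tape span at halt is c_aaa.

c_aaa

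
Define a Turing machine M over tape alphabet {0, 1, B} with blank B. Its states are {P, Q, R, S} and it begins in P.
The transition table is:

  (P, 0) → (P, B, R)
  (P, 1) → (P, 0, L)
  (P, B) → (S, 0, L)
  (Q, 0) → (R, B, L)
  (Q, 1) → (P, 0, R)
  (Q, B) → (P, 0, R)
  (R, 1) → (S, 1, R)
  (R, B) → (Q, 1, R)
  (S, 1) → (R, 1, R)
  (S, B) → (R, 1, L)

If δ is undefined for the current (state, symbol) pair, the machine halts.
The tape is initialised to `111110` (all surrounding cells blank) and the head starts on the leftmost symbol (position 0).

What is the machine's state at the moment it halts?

P | BBB[1]11110   read 1 → write 0, move L, go to P
P | BB[B]011110   read B → write 0, move L, go to S
S | B[B]0011110   read B → write 1, move L, go to R
R | [B]10011110   read B → write 1, move R, go to Q
Q | 1[1]0011110   read 1 → write 0, move R, go to P
P | 10[0]011110   read 0 → write B, move R, go to P
P | 10B[0]11110   read 0 → write B, move R, go to P
P | 10BB[1]1110   read 1 → write 0, move L, go to P
P | 10B[B]01110   read B → write 0, move L, go to S
S | 10[B]001110   read B → write 1, move L, go to R
R | 1[0]1001110
No transition is defined for (R, 0); M halts in state R.

R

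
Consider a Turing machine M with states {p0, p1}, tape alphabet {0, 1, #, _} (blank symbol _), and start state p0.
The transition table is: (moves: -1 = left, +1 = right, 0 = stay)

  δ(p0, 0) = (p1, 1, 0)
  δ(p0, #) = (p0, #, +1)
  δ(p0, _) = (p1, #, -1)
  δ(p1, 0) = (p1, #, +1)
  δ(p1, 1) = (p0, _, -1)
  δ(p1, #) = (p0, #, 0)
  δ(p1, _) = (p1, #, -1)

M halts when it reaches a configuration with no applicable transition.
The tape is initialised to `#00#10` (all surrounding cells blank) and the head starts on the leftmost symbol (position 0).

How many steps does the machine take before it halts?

16

p0 | [#]00#10   read # → write #, move +1, go to p0
p0 | #[0]0#10   read 0 → write 1, move 0, go to p1
p1 | #[1]0#10   read 1 → write _, move -1, go to p0
p0 | [#]_0#10   read # → write #, move +1, go to p0
p0 | #[_]0#10   read _ → write #, move -1, go to p1
p1 | [#]#0#10   read # → write #, move 0, go to p0
p0 | [#]#0#10   read # → write #, move +1, go to p0
p0 | #[#]0#10   read # → write #, move +1, go to p0
p0 | ##[0]#10   read 0 → write 1, move 0, go to p1
p1 | ##[1]#10   read 1 → write _, move -1, go to p0
p0 | #[#]_#10   read # → write #, move +1, go to p0
p0 | ##[_]#10   read _ → write #, move -1, go to p1
p1 | #[#]##10   read # → write #, move 0, go to p0
p0 | #[#]##10   read # → write #, move +1, go to p0
p0 | ##[#]#10   read # → write #, move +1, go to p0
p0 | ###[#]10   read # → write #, move +1, go to p0
p0 | ####[1]0
M halts after 16 transitions.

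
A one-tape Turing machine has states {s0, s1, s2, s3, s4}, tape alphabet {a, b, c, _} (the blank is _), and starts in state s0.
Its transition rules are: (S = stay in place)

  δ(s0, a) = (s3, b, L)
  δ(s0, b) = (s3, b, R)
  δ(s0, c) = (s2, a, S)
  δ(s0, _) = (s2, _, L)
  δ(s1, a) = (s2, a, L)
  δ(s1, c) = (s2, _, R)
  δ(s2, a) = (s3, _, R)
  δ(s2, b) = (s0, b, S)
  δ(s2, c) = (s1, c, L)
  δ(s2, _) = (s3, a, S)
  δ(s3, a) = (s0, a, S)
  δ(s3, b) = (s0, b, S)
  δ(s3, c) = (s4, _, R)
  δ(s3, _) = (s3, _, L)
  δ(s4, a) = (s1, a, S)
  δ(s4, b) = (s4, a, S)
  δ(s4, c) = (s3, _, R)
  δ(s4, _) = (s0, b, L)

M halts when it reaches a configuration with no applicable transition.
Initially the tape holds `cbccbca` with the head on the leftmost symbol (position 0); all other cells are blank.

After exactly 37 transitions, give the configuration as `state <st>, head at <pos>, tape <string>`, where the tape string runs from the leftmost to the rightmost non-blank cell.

state s3, head at 6, tape b__bbb

s0 | [c]bccbca_   read c → write a, move S, go to s2
s2 | [a]bccbca_   read a → write _, move R, go to s3
s3 | _[b]ccbca_   read b → write b, move S, go to s0
s0 | _[b]ccbca_   read b → write b, move R, go to s3
s3 | _b[c]cbca_   read c → write _, move R, go to s4
s4 | _b_[c]bca_   read c → write _, move R, go to s3
s3 | _b__[b]ca_   read b → write b, move S, go to s0
s0 | _b__[b]ca_   read b → write b, move R, go to s3
s3 | _b__b[c]a_   read c → write _, move R, go to s4
s4 | _b__b_[a]_   read a → write a, move S, go to s1
s1 | _b__b_[a]_   read a → write a, move L, go to s2
s2 | _b__b[_]a_   read _ → write a, move S, go to s3
s3 | _b__b[a]a_   read a → write a, move S, go to s0
s0 | _b__b[a]a_   read a → write b, move L, go to s3
s3 | _b__[b]ba_   read b → write b, move S, go to s0
s0 | _b__[b]ba_   read b → write b, move R, go to s3
s3 | _b__b[b]a_   read b → write b, move S, go to s0
s0 | _b__b[b]a_   read b → write b, move R, go to s3
s3 | _b__bb[a]_   read a → write a, move S, go to s0
s0 | _b__bb[a]_   read a → write b, move L, go to s3
s3 | _b__b[b]b_   read b → write b, move S, go to s0
s0 | _b__b[b]b_   read b → write b, move R, go to s3
s3 | _b__bb[b]_   read b → write b, move S, go to s0
s0 | _b__bb[b]_   read b → write b, move R, go to s3
s3 | _b__bbb[_]   read _ → write _, move L, go to s3
s3 | _b__bb[b]_   read b → write b, move S, go to s0
s0 | _b__bb[b]_   read b → write b, move R, go to s3
s3 | _b__bbb[_]   read _ → write _, move L, go to s3
s3 | _b__bb[b]_   read b → write b, move S, go to s0
s0 | _b__bb[b]_   read b → write b, move R, go to s3
s3 | _b__bbb[_]   read _ → write _, move L, go to s3
s3 | _b__bb[b]_   read b → write b, move S, go to s0
s0 | _b__bb[b]_   read b → write b, move R, go to s3
s3 | _b__bbb[_]   read _ → write _, move L, go to s3
s3 | _b__bb[b]_   read b → write b, move S, go to s0
s0 | _b__bb[b]_   read b → write b, move R, go to s3
s3 | _b__bbb[_]   read _ → write _, move L, go to s3
s3 | _b__bb[b]_
After 37 steps: state s3, head at 6, tape b__bbb.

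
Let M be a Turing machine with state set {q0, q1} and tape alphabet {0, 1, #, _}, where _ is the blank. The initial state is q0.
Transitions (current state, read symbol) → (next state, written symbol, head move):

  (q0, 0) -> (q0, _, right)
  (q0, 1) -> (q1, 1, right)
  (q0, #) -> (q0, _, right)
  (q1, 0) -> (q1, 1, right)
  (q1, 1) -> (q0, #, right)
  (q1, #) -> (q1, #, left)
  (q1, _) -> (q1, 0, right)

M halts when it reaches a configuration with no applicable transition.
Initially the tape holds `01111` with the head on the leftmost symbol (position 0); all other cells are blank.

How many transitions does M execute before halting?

state=q0 head=0 tape=[0]1111_   (q0,0)→(q0,_,right)
state=q0 head=1 tape=_[1]111_   (q0,1)→(q1,1,right)
state=q1 head=2 tape=_1[1]11_   (q1,1)→(q0,#,right)
state=q0 head=3 tape=_1#[1]1_   (q0,1)→(q1,1,right)
state=q1 head=4 tape=_1#1[1]_   (q1,1)→(q0,#,right)
state=q0 head=5 tape=_1#1#[_]
M halts after 5 transitions.

5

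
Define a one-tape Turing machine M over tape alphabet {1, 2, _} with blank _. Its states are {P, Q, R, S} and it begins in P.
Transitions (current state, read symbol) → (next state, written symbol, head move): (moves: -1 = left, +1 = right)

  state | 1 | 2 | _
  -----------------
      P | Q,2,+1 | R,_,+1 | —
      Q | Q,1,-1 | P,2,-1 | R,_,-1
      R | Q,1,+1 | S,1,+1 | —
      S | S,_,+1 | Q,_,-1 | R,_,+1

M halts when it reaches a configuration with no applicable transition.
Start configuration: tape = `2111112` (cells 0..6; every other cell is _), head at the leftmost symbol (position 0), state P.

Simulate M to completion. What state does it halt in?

R

P | _[2]111112   read 2 → write _, move +1, go to R
R | __[1]11112   read 1 → write 1, move +1, go to Q
Q | __1[1]1112   read 1 → write 1, move -1, go to Q
Q | __[1]11112   read 1 → write 1, move -1, go to Q
Q | _[_]111112   read _ → write _, move -1, go to R
R | [_]_111112
No transition is defined for (R, _); M halts in state R.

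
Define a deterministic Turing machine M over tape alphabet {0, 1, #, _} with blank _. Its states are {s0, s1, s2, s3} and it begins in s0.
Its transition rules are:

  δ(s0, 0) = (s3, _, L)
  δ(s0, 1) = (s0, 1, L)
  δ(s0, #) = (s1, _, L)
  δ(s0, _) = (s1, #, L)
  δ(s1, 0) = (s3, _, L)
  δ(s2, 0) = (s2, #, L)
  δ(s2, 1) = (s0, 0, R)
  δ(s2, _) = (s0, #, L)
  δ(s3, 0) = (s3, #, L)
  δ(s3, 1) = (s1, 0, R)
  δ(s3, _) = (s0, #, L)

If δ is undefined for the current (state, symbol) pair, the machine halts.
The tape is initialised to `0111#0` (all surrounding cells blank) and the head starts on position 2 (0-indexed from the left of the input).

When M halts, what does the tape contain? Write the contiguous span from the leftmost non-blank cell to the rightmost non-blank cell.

state=s0 head=2 tape=___01[1]1#0   (s0,1)→(s0,1,L)
state=s0 head=1 tape=___0[1]11#0   (s0,1)→(s0,1,L)
state=s0 head=0 tape=___[0]111#0   (s0,0)→(s3,_,L)
state=s3 head=-1 tape=__[_]_111#0   (s3,_)→(s0,#,L)
state=s0 head=-2 tape=_[_]#_111#0   (s0,_)→(s1,#,L)
state=s1 head=-3 tape=[_]##_111#0
The non-blank tape span at halt is ##_111#0.

##_111#0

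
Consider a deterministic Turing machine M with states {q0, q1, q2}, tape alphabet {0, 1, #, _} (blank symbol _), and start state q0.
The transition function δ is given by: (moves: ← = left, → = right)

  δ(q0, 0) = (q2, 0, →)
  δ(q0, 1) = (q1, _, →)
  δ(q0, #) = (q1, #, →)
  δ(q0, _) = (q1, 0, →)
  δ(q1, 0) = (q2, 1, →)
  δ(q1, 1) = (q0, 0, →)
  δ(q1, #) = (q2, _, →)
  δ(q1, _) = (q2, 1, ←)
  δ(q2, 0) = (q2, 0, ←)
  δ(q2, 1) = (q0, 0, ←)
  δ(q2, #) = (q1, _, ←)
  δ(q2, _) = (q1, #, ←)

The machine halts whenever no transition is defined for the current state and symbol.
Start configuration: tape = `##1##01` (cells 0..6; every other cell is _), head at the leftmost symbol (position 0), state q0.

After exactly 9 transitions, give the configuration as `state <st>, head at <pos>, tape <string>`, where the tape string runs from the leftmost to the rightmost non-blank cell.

q0 | [#]#1##01   read # → write #, move →, go to q1
q1 | #[#]1##01   read # → write _, move →, go to q2
q2 | #_[1]##01   read 1 → write 0, move ←, go to q0
q0 | #[_]0##01   read _ → write 0, move →, go to q1
q1 | #0[0]##01   read 0 → write 1, move →, go to q2
q2 | #01[#]#01   read # → write _, move ←, go to q1
q1 | #0[1]_#01   read 1 → write 0, move →, go to q0
q0 | #00[_]#01   read _ → write 0, move →, go to q1
q1 | #000[#]01   read # → write _, move →, go to q2
q2 | #000_[0]1
After 9 steps: state q2, head at 5, tape #000_01.

state q2, head at 5, tape #000_01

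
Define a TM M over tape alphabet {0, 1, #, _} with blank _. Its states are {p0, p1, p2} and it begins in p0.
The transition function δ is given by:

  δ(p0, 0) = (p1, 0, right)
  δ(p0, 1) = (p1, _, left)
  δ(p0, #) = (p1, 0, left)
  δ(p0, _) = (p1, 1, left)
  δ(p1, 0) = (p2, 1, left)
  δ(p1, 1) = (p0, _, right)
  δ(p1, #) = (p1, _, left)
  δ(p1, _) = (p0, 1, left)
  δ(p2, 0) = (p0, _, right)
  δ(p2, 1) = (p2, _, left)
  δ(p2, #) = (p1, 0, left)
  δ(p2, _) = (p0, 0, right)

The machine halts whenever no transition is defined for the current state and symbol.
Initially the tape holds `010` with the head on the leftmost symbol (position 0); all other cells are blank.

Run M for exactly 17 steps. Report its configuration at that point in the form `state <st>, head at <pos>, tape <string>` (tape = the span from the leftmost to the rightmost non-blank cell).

state=p0 head=0 tape=[0]10__   (p0,0)→(p1,0,right)
state=p1 head=1 tape=0[1]0__   (p1,1)→(p0,_,right)
state=p0 head=2 tape=0_[0]__   (p0,0)→(p1,0,right)
state=p1 head=3 tape=0_0[_]_   (p1,_)→(p0,1,left)
state=p0 head=2 tape=0_[0]1_   (p0,0)→(p1,0,right)
state=p1 head=3 tape=0_0[1]_   (p1,1)→(p0,_,right)
state=p0 head=4 tape=0_0_[_]   (p0,_)→(p1,1,left)
state=p1 head=3 tape=0_0[_]1   (p1,_)→(p0,1,left)
state=p0 head=2 tape=0_[0]11   (p0,0)→(p1,0,right)
state=p1 head=3 tape=0_0[1]1   (p1,1)→(p0,_,right)
state=p0 head=4 tape=0_0_[1]   (p0,1)→(p1,_,left)
state=p1 head=3 tape=0_0[_]_   (p1,_)→(p0,1,left)
state=p0 head=2 tape=0_[0]1_   (p0,0)→(p1,0,right)
state=p1 head=3 tape=0_0[1]_   (p1,1)→(p0,_,right)
state=p0 head=4 tape=0_0_[_]   (p0,_)→(p1,1,left)
state=p1 head=3 tape=0_0[_]1   (p1,_)→(p0,1,left)
state=p0 head=2 tape=0_[0]11   (p0,0)→(p1,0,right)
state=p1 head=3 tape=0_0[1]1
After 17 steps: state p1, head at 3, tape 0_011.

state p1, head at 3, tape 0_011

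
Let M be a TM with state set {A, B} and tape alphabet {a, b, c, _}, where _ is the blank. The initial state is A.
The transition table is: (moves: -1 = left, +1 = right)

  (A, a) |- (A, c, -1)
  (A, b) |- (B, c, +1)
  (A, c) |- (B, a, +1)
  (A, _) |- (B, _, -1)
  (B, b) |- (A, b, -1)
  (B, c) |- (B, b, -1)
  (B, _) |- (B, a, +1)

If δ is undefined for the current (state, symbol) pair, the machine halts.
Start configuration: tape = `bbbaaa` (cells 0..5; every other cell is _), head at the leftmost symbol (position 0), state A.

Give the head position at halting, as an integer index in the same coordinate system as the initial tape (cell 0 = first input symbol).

-1

A | __[b]bbaaa   read b → write c, move +1, go to B
B | __c[b]baaa   read b → write b, move -1, go to A
A | __[c]bbaaa   read c → write a, move +1, go to B
B | __a[b]baaa   read b → write b, move -1, go to A
A | __[a]bbaaa   read a → write c, move -1, go to A
A | _[_]cbbaaa   read _ → write _, move -1, go to B
B | [_]_cbbaaa   read _ → write a, move +1, go to B
B | a[_]cbbaaa   read _ → write a, move +1, go to B
B | aa[c]bbaaa   read c → write b, move -1, go to B
B | a[a]bbbaaa
At halt the head is at cell -1.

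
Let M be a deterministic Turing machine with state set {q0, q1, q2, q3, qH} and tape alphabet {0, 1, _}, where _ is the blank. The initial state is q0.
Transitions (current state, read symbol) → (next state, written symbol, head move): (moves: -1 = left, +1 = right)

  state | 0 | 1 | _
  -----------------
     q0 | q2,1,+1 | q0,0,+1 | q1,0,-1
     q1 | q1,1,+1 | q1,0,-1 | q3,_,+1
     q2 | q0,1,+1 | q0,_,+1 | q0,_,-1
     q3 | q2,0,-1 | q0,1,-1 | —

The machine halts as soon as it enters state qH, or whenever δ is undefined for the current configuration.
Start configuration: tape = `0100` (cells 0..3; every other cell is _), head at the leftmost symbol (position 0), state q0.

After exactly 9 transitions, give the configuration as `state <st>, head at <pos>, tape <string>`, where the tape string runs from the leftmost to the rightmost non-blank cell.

state q2, head at 1, tape 1_000

state=q0 head=0 tape=[0]100_   (q0,0)→(q2,1,+1)
state=q2 head=1 tape=1[1]00_   (q2,1)→(q0,_,+1)
state=q0 head=2 tape=1_[0]0_   (q0,0)→(q2,1,+1)
state=q2 head=3 tape=1_1[0]_   (q2,0)→(q0,1,+1)
state=q0 head=4 tape=1_11[_]   (q0,_)→(q1,0,-1)
state=q1 head=3 tape=1_1[1]0   (q1,1)→(q1,0,-1)
state=q1 head=2 tape=1_[1]00   (q1,1)→(q1,0,-1)
state=q1 head=1 tape=1[_]000   (q1,_)→(q3,_,+1)
state=q3 head=2 tape=1_[0]00   (q3,0)→(q2,0,-1)
state=q2 head=1 tape=1[_]000
After 9 steps: state q2, head at 1, tape 1_000.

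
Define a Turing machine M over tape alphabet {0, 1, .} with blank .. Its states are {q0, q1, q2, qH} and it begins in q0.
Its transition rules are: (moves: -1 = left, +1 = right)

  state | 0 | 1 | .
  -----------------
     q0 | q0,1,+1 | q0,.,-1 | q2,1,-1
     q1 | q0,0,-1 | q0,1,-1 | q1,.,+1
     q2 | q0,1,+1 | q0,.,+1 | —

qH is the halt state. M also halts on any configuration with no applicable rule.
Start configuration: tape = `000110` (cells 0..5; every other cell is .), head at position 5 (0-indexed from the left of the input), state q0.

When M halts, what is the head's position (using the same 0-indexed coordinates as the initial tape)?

state=q0 head=5 tape=..00011[0].   (q0,0)→(q0,1,+1)
state=q0 head=6 tape=..000111[.]   (q0,.)→(q2,1,-1)
state=q2 head=5 tape=..00011[1]1   (q2,1)→(q0,.,+1)
state=q0 head=6 tape=..00011.[1]   (q0,1)→(q0,.,-1)
state=q0 head=5 tape=..00011[.].   (q0,.)→(q2,1,-1)
state=q2 head=4 tape=..0001[1]1.   (q2,1)→(q0,.,+1)
state=q0 head=5 tape=..0001.[1].   (q0,1)→(q0,.,-1)
state=q0 head=4 tape=..0001[.]..   (q0,.)→(q2,1,-1)
state=q2 head=3 tape=..000[1]1..   (q2,1)→(q0,.,+1)
state=q0 head=4 tape=..000.[1]..   (q0,1)→(q0,.,-1)
state=q0 head=3 tape=..000[.]...   (q0,.)→(q2,1,-1)
state=q2 head=2 tape=..00[0]1...   (q2,0)→(q0,1,+1)
state=q0 head=3 tape=..001[1]...   (q0,1)→(q0,.,-1)
state=q0 head=2 tape=..00[1]....   (q0,1)→(q0,.,-1)
state=q0 head=1 tape=..0[0].....   (q0,0)→(q0,1,+1)
state=q0 head=2 tape=..01[.]....   (q0,.)→(q2,1,-1)
state=q2 head=1 tape=..0[1]1....   (q2,1)→(q0,.,+1)
state=q0 head=2 tape=..0.[1]....   (q0,1)→(q0,.,-1)
state=q0 head=1 tape=..0[.].....   (q0,.)→(q2,1,-1)
state=q2 head=0 tape=..[0]1.....   (q2,0)→(q0,1,+1)
state=q0 head=1 tape=..1[1].....   (q0,1)→(q0,.,-1)
state=q0 head=0 tape=..[1]......   (q0,1)→(q0,.,-1)
state=q0 head=-1 tape=.[.].......   (q0,.)→(q2,1,-1)
state=q2 head=-2 tape=[.]1.......
At halt the head is at cell -2.

-2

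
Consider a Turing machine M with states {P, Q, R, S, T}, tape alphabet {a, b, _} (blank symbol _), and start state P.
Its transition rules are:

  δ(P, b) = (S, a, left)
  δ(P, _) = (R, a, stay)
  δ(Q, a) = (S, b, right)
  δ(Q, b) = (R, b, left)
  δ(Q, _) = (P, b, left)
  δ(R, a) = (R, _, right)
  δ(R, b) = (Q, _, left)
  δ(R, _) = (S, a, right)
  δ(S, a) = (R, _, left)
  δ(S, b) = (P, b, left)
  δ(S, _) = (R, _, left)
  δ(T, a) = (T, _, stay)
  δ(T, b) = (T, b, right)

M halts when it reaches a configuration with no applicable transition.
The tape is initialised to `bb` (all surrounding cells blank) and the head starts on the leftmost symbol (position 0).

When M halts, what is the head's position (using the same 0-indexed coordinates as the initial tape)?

0

state=P head=0 tape=__[b]b   (P,b)→(S,a,left)
state=S head=-1 tape=_[_]ab   (S,_)→(R,_,left)
state=R head=-2 tape=[_]_ab   (R,_)→(S,a,right)
state=S head=-1 tape=a[_]ab   (S,_)→(R,_,left)
state=R head=-2 tape=[a]_ab   (R,a)→(R,_,right)
state=R head=-1 tape=_[_]ab   (R,_)→(S,a,right)
state=S head=0 tape=_a[a]b   (S,a)→(R,_,left)
state=R head=-1 tape=_[a]_b   (R,a)→(R,_,right)
state=R head=0 tape=__[_]b   (R,_)→(S,a,right)
state=S head=1 tape=__a[b]   (S,b)→(P,b,left)
state=P head=0 tape=__[a]b
At halt the head is at cell 0.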